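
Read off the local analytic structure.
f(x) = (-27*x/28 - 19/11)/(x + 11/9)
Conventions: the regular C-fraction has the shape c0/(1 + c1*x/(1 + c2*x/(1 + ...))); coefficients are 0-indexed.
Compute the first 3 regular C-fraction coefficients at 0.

Taylor coefficients (expand at 0): a_0 = -171/121, a_1 = 13689/37268, a_2 = -123201/409948.
c0 = a_0 = -171/121. Peel one level at a time: if S = 1 + c*x/S' with S'(0) = 1, then c is the x-coefficient of S and S' = c*x/(S - 1).
S_1 = c0/f = 1 + (1521/5852)*x + (-41067/283024)*x^2 + ...; c1 = 1521/5852.
S_2 = c1*x/(S_1 - 1) = 1 + (297/532)*x + ...; c2 = 297/532.

The regular C-fraction coefficients are [-171/121, 1521/5852, 297/532].


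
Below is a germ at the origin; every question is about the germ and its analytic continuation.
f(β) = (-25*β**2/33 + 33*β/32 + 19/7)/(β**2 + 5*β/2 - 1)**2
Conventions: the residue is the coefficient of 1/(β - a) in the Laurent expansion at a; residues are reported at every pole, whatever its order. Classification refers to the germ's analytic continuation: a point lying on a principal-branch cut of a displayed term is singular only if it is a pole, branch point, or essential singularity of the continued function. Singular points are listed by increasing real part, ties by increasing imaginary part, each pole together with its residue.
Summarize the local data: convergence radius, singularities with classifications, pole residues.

Radius of convergence at 0: -5/4 + (1/4)*sqrt(41).
At -5/4 - (1/4)*sqrt(41): a pole of order 2; residue (64541/3106488)*sqrt(41).
At -5/4 + (1/4)*sqrt(41): a pole of order 2; residue -(64541/3106488)*sqrt(41).

Denominator factor (β**2 + 5*β/2 - 1)^2: discriminant 41/4, real irrational roots -5/4 + (1/4)*sqrt(41) and -5/4 - (1/4)*sqrt(41); poles of order 2, moduli -5/4 + (1/4)*sqrt(41) and 5/4 + (1/4)*sqrt(41).
The radius of convergence is the smallest modulus among the singular points: -5/4 + (1/4)*sqrt(41).
The factor β**2 + 5*β/2 - 1 splits as (β - a)(β - a') with a = -5/4 - (1/4)*sqrt(41), a' = -5/4 + (1/4)*sqrt(41). At the order-2 pole a set g(β) = (β - a)^2*f(β) = [-25*β**2/33 + 33*β/32 + 19/7] / (β - a')^2.
Order-2 pole: residue = g'(a); g'(-5/4 - (1/4)*sqrt(41)) = (64541/3106488)*sqrt(41), so the residue is (64541/3106488)*sqrt(41).
The factor β**2 + 5*β/2 - 1 splits as (β - a)(β - a') with a = -5/4 + (1/4)*sqrt(41), a' = -5/4 - (1/4)*sqrt(41). At the order-2 pole a set g(β) = (β - a)^2*f(β) = [-25*β**2/33 + 33*β/32 + 19/7] / (β - a')^2.
Order-2 pole: residue = g'(a); g'(-5/4 + (1/4)*sqrt(41)) = -(64541/3106488)*sqrt(41), so the residue is -(64541/3106488)*sqrt(41).
List the singular points by increasing real part (a conjugate pair: the negative imaginary part first).


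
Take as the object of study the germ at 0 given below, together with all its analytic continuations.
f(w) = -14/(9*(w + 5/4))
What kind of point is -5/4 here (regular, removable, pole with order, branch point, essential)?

The point is a pole of order 1.

The denominator factor w + 5/4 vanishes at -5/4 and appears to the power 1; the numerator there equals -14/9, nonzero, and no other factor vanishes.
Hence a pole whose order is the multiplicity, 1.


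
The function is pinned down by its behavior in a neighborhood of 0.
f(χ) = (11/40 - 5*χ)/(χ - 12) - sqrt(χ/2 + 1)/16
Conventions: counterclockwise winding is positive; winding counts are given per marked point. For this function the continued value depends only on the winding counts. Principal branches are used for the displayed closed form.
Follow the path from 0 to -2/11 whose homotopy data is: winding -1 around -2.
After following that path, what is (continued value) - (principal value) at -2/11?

The rational part is single-valued and drops out of the difference; each branch term changes only by its own monodromy.
(-1/16)*sqrt(1 - χ/(-2)): winding -1 is odd, the square root flips sign, contributing -2*(-1/16)*sqrt(1 - (-2/11)/(-2)) = -2*(-1/16)*sqrt(10/11) = (1/88)*sqrt(110).
Summing the contributions at χ = -2/11 gives (1/88)*sqrt(110).

Continued minus principal equals (1/88)*sqrt(110).


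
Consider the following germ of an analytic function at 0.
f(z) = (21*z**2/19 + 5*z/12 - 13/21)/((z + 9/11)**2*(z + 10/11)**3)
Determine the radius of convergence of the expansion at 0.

The radius of convergence is 9/11.

Denominator factor (z + 9/11)^2: pole of order 2 at -9/11, modulus 9/11.
Denominator factor (z + 10/11)^3: pole of order 3 at -10/11, modulus 10/11.
The radius of convergence is the smallest modulus among the singular points: 9/11.


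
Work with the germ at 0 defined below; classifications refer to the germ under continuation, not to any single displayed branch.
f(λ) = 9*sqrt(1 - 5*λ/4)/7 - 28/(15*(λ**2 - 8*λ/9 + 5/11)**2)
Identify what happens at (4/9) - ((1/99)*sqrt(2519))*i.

The point is a pole of order 2.

The denominator factor λ**2 - 8*λ/9 + 5/11 vanishes at (4/9) - ((1/99)*sqrt(2519))*i and appears to the power 2; the numerator there equals -28/15, nonzero, and no other factor vanishes.
The branch terms are analytic at this point.
Hence a pole whose order is the multiplicity, 2.


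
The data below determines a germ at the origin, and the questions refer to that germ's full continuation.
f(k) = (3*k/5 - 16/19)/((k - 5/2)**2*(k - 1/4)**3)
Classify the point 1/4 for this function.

The denominator factor k - 1/4 vanishes at 1/4 and appears to the power 3; the numerator there equals -263/380, nonzero, and no other factor vanishes.
Hence a pole whose order is the multiplicity, 3.

The point is a pole of order 3.


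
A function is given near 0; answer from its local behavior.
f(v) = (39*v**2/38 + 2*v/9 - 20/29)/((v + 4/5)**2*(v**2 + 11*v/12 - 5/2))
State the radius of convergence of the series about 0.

Denominator factor (v + 4/5)^2: pole of order 2 at -4/5, modulus 4/5.
Denominator factor (v**2 + 11*v/12 - 5/2): discriminant 1561/144, real irrational roots -11/24 + (1/24)*sqrt(1561) and -11/24 - (1/24)*sqrt(1561); poles of order 1, moduli -11/24 + (1/24)*sqrt(1561) and 11/24 + (1/24)*sqrt(1561).
The radius of convergence is the smallest modulus among the singular points: 4/5.

The radius of convergence is 4/5.


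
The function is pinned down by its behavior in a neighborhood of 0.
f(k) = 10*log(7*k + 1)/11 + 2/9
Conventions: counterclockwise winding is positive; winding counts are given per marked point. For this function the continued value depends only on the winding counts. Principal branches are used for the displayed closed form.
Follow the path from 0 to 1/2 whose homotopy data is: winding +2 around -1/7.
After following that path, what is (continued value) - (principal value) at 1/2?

The rational part is single-valued and drops out of the difference; each branch term changes only by its own monodromy.
(10/11)*log(1 - k/(-1/7)): each positive loop around -1/7 adds 2*pi*i to the log, so winding +2 contributes (10/11)*(2)*2*pi*i = (40/11)*pi*i.
Summing the contributions at k = 1/2 gives (40/11)*pi*i.

Continued minus principal equals (40/11)*pi*i.


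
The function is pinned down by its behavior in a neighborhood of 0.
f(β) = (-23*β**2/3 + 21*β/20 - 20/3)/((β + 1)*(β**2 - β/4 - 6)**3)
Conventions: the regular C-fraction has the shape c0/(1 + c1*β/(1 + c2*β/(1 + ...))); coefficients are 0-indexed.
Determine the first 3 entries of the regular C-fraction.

The regular C-fraction coefficients are [5/162, 513/400, 632543/615600].

Taylor coefficients (expand at 0): a_0 = 5/162, a_1 = -19/480, a_2 = 28441/311040.
c0 = a_0 = 5/162. Peel one level at a time: if S = 1 + c*β/S' with S'(0) = 1, then c is the β-coefficient of S and S' = c*β/(S - 1).
S_1 = c0/f = 1 + (513/400)*β + (-632543/480000)*β^2 + ...; c1 = 513/400.
S_2 = c1*β/(S_1 - 1) = 1 + (632543/615600)*β + ...; c2 = 632543/615600.


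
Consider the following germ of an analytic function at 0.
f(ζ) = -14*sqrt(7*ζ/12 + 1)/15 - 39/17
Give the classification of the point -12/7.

The point is an algebraic (square-root) branch point.

The term (-14/15)*sqrt(1 - ζ/(-12/7)) has argument 1 - -12/7/(-12/7) = 0 at -12/7: a square-root (algebraic, two-sheeted) branch point; the remaining terms are analytic or single-valued there.


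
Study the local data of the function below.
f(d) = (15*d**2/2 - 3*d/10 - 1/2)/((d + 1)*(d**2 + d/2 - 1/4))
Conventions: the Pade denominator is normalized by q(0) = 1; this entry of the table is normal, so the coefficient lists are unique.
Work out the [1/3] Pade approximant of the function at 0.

The Pade approximant has numerator coefficients [2, 212232/21235]; denominator coefficients [1, 14428/4247, 8343/4247, 67087/4247].

Taylor coefficients needed (expand at 0): a_0 = 2, a_1 = 16/5, a_2 = -74/5, a_3 = 62/5, a_4 = -318/5.
Write the denominator as Q(d) = 1 + q1*d + q2*d^2 + q3*d^3. Requiring Q*f - P = O(d^5) with deg P <= 1 kills the coefficients of d^2..d^4 in Q*f:
  d^2: a_2 + q1*a_1 + q2*a_0 = 0, i.e. -74/5 + (16/5)*q1 + (2)*q2 = 0.
  d^3: a_3 + q1*a_2 + q2*a_1 + q3*a_0 = 0, i.e. 62/5 + (-74/5)*q1 + (16/5)*q2 + (2)*q3 = 0.
  d^4: a_4 + q1*a_3 + q2*a_2 + q3*a_1 = 0, i.e. -318/5 + (62/5)*q1 + (-74/5)*q2 + (16/5)*q3 = 0.
Solving this linear system: q1 = 14428/4247, q2 = 8343/4247, q3 = 67087/4247.
The numerator is Q*f truncated at degree 1: P0 = a_0 = 2; P1 = a_1 + q1*a_0 = 212232/21235.


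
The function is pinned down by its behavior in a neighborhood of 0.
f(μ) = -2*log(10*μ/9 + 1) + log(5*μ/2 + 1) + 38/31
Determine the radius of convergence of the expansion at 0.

Branch term (-2)*log(1 - μ/(-9/10)): its argument vanishes at μ = -9/10, a logarithmic branch point, modulus 9/10.
Branch term (1)*log(1 - μ/(-2/5)): its argument vanishes at μ = -2/5, a logarithmic branch point, modulus 2/5.
The radius of convergence is the smallest modulus among the singular points: 2/5.

The radius of convergence is 2/5.


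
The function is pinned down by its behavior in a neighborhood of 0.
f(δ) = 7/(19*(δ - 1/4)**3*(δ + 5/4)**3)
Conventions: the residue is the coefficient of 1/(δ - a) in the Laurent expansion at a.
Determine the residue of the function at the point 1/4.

At the order-3 pole 1/4 set g(δ) = (δ - (1/4))^3*f(δ) = 7/(19*(δ + 5/4)**3).
Order-3 pole: residue = g''(a)/2; g''(1/4) = 896/1539, so the residue is 448/1539.

The residue is 448/1539.


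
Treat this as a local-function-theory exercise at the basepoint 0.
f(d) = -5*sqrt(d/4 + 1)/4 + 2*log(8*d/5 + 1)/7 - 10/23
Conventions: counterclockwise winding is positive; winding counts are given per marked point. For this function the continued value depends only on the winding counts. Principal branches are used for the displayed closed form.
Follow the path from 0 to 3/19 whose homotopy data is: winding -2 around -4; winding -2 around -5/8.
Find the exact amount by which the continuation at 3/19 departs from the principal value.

The rational part is single-valued and drops out of the difference; each branch term changes only by its own monodromy.
(-5/4)*sqrt(1 - d/(-4)): winding -2 is even, the square root returns to the same sheet, contribution 0.
(2/7)*log(1 - d/(-5/8)): each positive loop around -5/8 adds 2*pi*i to the log, so winding -2 contributes (2/7)*(-2)*2*pi*i = -(8/7)*pi*i.
Summing the contributions at d = 3/19 gives -(8/7)*pi*i.

Continued minus principal equals -(8/7)*pi*i.


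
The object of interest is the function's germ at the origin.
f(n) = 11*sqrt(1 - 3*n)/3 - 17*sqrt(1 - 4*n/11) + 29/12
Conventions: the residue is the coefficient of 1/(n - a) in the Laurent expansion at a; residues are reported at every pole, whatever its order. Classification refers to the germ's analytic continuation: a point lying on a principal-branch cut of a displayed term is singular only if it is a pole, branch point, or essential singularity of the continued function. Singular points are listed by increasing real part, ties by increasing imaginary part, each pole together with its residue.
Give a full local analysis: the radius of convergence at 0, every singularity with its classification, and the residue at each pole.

Branch term (-17)*sqrt(1 - n/(11/4)): its argument vanishes at n = 11/4, a square-root branch point, modulus 11/4.
Branch term (11/3)*sqrt(1 - n/(1/3)): its argument vanishes at n = 1/3, a square-root branch point, modulus 1/3.
The radius of convergence is the smallest modulus among the singular points: 1/3.
List the singular points by increasing real part (a conjugate pair: the negative imaginary part first).

Radius of convergence at 0: 1/3.
At 1/3: an algebraic (square-root) branch point.
At 11/4: an algebraic (square-root) branch point.


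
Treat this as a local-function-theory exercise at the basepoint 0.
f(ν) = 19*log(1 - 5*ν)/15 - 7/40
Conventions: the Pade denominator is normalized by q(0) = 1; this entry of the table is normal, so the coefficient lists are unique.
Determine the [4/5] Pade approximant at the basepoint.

The Pade approximant has numerator coefficients [-7/40, -145921/33066, 1681435/36072, -24710075/198396, 1479369625/16665264]; denominator coefficients [1, -181420/16533, 222025/5511, -2125250/38577, 4600625/231462, 47500/38577].

Taylor coefficients needed (expand at 0): a_0 = -7/40, a_1 = -19/3, a_2 = -95/6, a_3 = -475/9, a_4 = -2375/12, a_5 = -2375/3, a_6 = -59375/18, a_7 = -296875/21, a_8 = -1484375/24, a_9 = -7421875/27.
Write the denominator as Q(ν) = 1 + q1*ν + q2*ν^2 + q3*ν^3 + q4*ν^4 + q5*ν^5. Requiring Q*f - P = O(ν^10) with deg P <= 4 kills the coefficients of ν^5..ν^9 in Q*f:
  ν^5: a_5 + q1*a_4 + q2*a_3 + q3*a_2 + q4*a_1 + q5*a_0 = 0, i.e. -2375/3 + (-2375/12)*q1 + (-475/9)*q2 + (-95/6)*q3 + (-19/3)*q4 + (-7/40)*q5 = 0.
  ν^6: a_6 + q1*a_5 + q2*a_4 + q3*a_3 + q4*a_2 + q5*a_1 = 0, i.e. -59375/18 + (-2375/3)*q1 + (-2375/12)*q2 + (-475/9)*q3 + (-95/6)*q4 + (-19/3)*q5 = 0.
  ν^7: a_7 + q1*a_6 + q2*a_5 + q3*a_4 + q4*a_3 + q5*a_2 = 0, i.e. -296875/21 + (-59375/18)*q1 + (-2375/3)*q2 + (-2375/12)*q3 + (-475/9)*q4 + (-95/6)*q5 = 0.
  ν^8: a_8 + q1*a_7 + q2*a_6 + q3*a_5 + q4*a_4 + q5*a_3 = 0, i.e. -1484375/24 + (-296875/21)*q1 + (-59375/18)*q2 + (-2375/3)*q3 + (-2375/12)*q4 + (-475/9)*q5 = 0.
  ν^9: a_9 + q1*a_8 + q2*a_7 + q3*a_6 + q4*a_5 + q5*a_4 = 0, i.e. -7421875/27 + (-1484375/24)*q1 + (-296875/21)*q2 + (-59375/18)*q3 + (-2375/3)*q4 + (-2375/12)*q5 = 0.
Solving this linear system: q1 = -181420/16533, q2 = 222025/5511, q3 = -2125250/38577, q4 = 4600625/231462, q5 = 47500/38577.
The numerator is Q*f truncated at degree 4: P0 = a_0 = -7/40; P1 = a_1 + q1*a_0 = -145921/33066; P2 = a_2 + q1*a_1 + q2*a_0 = 1681435/36072; P3 = a_3 + q1*a_2 + q2*a_1 + q3*a_0 = -24710075/198396; P4 = a_4 + q1*a_3 + q2*a_2 + q3*a_1 + q4*a_0 = 1479369625/16665264.


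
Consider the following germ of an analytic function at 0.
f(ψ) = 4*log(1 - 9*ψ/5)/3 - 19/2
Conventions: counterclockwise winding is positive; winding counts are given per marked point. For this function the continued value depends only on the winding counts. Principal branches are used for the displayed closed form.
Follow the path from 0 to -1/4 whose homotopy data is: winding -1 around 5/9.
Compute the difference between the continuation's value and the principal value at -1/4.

The rational part is single-valued and drops out of the difference; each branch term changes only by its own monodromy.
(4/3)*log(1 - ψ/(5/9)): each positive loop around 5/9 adds 2*pi*i to the log, so winding -1 contributes (4/3)*(-1)*2*pi*i = -(8/3)*pi*i.
Summing the contributions at ψ = -1/4 gives -(8/3)*pi*i.

Continued minus principal equals -(8/3)*pi*i.


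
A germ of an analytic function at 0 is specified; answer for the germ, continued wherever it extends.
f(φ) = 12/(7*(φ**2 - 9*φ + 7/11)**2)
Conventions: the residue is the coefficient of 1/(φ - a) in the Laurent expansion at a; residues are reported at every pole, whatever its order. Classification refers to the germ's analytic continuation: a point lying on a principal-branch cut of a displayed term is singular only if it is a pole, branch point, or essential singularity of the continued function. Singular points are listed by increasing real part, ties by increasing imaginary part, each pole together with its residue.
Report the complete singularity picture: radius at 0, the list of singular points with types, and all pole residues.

Radius of convergence at 0: 9/2 - (1/22)*sqrt(9493).
At 9/2 - (1/22)*sqrt(9493): a pole of order 2; residue (264/5213383)*sqrt(9493).
At 9/2 + (1/22)*sqrt(9493): a pole of order 2; residue -(264/5213383)*sqrt(9493).

Denominator factor (φ**2 - 9*φ + 7/11)^2: discriminant 863/11, real irrational roots 9/2 + (1/22)*sqrt(9493) and 9/2 - (1/22)*sqrt(9493); poles of order 2, moduli 9/2 + (1/22)*sqrt(9493) and 9/2 - (1/22)*sqrt(9493).
The radius of convergence is the smallest modulus among the singular points: 9/2 - (1/22)*sqrt(9493).
The factor φ**2 - 9*φ + 7/11 splits as (φ - a)(φ - a') with a = 9/2 - (1/22)*sqrt(9493), a' = 9/2 + (1/22)*sqrt(9493). At the order-2 pole a set g(φ) = (φ - a)^2*f(φ) = [12/7] / (φ - a')^2.
Order-2 pole: residue = g'(a); g'(9/2 - (1/22)*sqrt(9493)) = (264/5213383)*sqrt(9493), so the residue is (264/5213383)*sqrt(9493).
The factor φ**2 - 9*φ + 7/11 splits as (φ - a)(φ - a') with a = 9/2 + (1/22)*sqrt(9493), a' = 9/2 - (1/22)*sqrt(9493). At the order-2 pole a set g(φ) = (φ - a)^2*f(φ) = [12/7] / (φ - a')^2.
Order-2 pole: residue = g'(a); g'(9/2 + (1/22)*sqrt(9493)) = -(264/5213383)*sqrt(9493), so the residue is -(264/5213383)*sqrt(9493).
List the singular points by increasing real part (a conjugate pair: the negative imaginary part first).


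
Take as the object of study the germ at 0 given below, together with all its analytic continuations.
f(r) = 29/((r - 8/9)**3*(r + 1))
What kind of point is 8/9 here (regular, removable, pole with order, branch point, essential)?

The point is a pole of order 3.

The denominator factor r - 8/9 vanishes at 8/9 and appears to the power 3; the numerator there equals 29, nonzero, and no other factor vanishes.
Hence a pole whose order is the multiplicity, 3.


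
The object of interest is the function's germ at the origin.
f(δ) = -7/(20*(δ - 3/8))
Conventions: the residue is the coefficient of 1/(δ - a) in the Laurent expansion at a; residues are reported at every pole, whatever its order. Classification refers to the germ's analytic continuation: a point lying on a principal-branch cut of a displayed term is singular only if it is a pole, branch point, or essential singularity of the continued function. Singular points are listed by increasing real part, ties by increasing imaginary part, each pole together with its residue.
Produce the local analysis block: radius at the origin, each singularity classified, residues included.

Radius of convergence at 0: 3/8.
At 3/8: a pole of order 1; residue -7/20.

Denominator factor (δ - 3/8): pole of order 1 at 3/8, modulus 3/8.
The radius of convergence is the smallest modulus among the singular points: 3/8.
At the order-1 pole 3/8 set g(δ) = (δ - (3/8))*f(δ) = -7/20.
Simple pole: residue = g(a) at a = 3/8, which is -7/20.


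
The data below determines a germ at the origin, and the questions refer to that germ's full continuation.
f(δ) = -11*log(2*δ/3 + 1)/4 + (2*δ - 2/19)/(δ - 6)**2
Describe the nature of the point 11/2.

Denominator factors: δ - 6 = -1/2 at δ = 11/2 — none vanishes.
Branch term log(1 - δ/(-3/2)): argument at 11/2 is 14/3, nonzero, so 11/2 is not its branch point (a point on a principal cut is still regular for the continued germ).
So the germ continues analytically to 11/2.

The point is a regular point.


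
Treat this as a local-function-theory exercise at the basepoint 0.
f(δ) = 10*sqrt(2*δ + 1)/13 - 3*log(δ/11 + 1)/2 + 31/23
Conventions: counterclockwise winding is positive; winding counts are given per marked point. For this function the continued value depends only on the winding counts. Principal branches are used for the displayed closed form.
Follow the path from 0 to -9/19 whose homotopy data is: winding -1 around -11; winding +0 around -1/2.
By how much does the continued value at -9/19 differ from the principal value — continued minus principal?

The rational part is single-valued and drops out of the difference; each branch term changes only by its own monodromy.
(10/13)*sqrt(1 - δ/(-1/2)): winding +0 is even, the square root returns to the same sheet, contribution 0.
(-3/2)*log(1 - δ/(-11)): each positive loop around -11 adds 2*pi*i to the log, so winding -1 contributes (-3/2)*(-1)*2*pi*i = (3)*pi*i.
Summing the contributions at δ = -9/19 gives (3)*pi*i.

Continued minus principal equals (3)*pi*i.


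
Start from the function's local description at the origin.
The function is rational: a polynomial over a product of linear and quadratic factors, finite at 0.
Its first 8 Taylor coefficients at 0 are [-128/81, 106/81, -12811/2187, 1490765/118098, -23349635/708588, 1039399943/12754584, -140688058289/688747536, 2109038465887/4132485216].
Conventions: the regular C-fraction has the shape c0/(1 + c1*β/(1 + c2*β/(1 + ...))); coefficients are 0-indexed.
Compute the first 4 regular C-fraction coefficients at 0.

Taylor coefficients (read off): a_0 = -128/81, a_1 = 106/81, a_2 = -12811/2187, a_3 = 1490765/118098.
c0 = a_0 = -128/81. Peel one level at a time: if S = 1 + c*β/S' with S'(0) = 1, then c is the β-coefficient of S and S' = c*β/(S - 1).
S_1 = c0/f = 1 + (53/64)*β + (-334109/110592)*β^2 + ...; c1 = 53/64.
S_2 = c1*β/(S_1 - 1) = 1 + (334109/91584)*β + (7092598/682587)*β^2 + ...; c2 = 334109/91584.
S_3 = c2*β/(S_2 - 1) = 1 + (-453926272/159369993)*β + ...; c3 = -453926272/159369993.

The regular C-fraction coefficients are [-128/81, 53/64, 334109/91584, -453926272/159369993].


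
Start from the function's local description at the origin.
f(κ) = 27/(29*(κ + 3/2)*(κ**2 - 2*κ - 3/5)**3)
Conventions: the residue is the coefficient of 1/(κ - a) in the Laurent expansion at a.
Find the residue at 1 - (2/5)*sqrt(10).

The residue is -4000/863939 - (13896875/1769347072)*sqrt(10).


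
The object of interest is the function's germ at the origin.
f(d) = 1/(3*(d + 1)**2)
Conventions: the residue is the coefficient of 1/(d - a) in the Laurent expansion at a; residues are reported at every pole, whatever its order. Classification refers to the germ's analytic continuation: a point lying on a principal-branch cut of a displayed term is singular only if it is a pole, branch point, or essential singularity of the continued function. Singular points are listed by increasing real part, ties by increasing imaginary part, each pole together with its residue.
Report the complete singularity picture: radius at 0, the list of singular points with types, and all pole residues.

Radius of convergence at 0: 1.
At -1: a pole of order 2; residue 0.

Denominator factor (d + 1)^2: pole of order 2 at -1, modulus 1.
The radius of convergence is the smallest modulus among the singular points: 1.
At the order-2 pole -1 set g(d) = (d - (-1))^2*f(d) = 1/3.
Order-2 pole: residue = g'(a); g'(-1) = 0, so the residue is 0.


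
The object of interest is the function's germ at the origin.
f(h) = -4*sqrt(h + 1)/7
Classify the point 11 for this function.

The point is a regular point.

There is no denominator, hence no pole anywhere.
Branch term sqrt(1 - h/(-1)): argument at 11 is 12, nonzero, so 11 is not its branch point (a point on a principal cut is still regular for the continued germ).
So the germ continues analytically to 11.


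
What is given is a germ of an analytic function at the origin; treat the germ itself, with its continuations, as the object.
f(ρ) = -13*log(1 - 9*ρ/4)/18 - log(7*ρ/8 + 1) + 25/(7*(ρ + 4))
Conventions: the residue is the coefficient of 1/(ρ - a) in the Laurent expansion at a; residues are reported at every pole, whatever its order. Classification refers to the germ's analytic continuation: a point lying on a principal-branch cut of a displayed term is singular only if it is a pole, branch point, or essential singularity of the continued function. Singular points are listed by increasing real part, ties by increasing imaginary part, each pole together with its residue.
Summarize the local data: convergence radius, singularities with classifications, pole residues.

Denominator factor (ρ + 4): pole of order 1 at -4, modulus 4.
Branch term (-1)*log(1 - ρ/(-8/7)): its argument vanishes at ρ = -8/7, a logarithmic branch point, modulus 8/7.
Branch term (-13/18)*log(1 - ρ/(4/9)): its argument vanishes at ρ = 4/9, a logarithmic branch point, modulus 4/9.
The radius of convergence is the smallest modulus among the singular points: 4/9.
The branch terms are analytic at -4 and contribute nothing to the residue; only the rational part matters.
At the order-1 pole -4 set g(ρ) = (ρ - (-4))*(rational part) = 25/7.
Simple pole: residue = g(a) at a = -4, which is 25/7.
List the singular points by increasing real part (a conjugate pair: the negative imaginary part first).

Radius of convergence at 0: 4/9.
At -4: a pole of order 1; residue 25/7.
At -8/7: a logarithmic branch point.
At 4/9: a logarithmic branch point.


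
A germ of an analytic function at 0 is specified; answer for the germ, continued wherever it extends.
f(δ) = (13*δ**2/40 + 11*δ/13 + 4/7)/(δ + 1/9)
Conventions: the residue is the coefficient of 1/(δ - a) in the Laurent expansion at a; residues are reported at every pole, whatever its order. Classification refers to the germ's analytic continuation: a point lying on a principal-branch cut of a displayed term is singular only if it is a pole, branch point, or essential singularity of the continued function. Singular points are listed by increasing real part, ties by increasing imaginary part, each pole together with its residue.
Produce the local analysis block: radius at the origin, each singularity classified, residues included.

Denominator factor (δ + 1/9): pole of order 1 at -1/9, modulus 1/9.
The radius of convergence is the smallest modulus among the singular points: 1/9.
At the order-1 pole -1/9 set g(δ) = (δ - (-1/9))*f(δ) = 13*δ**2/40 + 11*δ/13 + 4/7.
Simple pole: residue = g(a) at a = -1/9, which is 141943/294840.

Radius of convergence at 0: 1/9.
At -1/9: a pole of order 1; residue 141943/294840.


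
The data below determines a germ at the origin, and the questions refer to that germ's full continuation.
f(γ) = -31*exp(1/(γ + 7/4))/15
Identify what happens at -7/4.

The exponent 1/(γ - (-7/4)) has a pole at -7/4, so exp(1/(γ - (-7/4))) takes every nonzero value near it: an essential singularity (not a pole of any order).

The point is an essential singularity.


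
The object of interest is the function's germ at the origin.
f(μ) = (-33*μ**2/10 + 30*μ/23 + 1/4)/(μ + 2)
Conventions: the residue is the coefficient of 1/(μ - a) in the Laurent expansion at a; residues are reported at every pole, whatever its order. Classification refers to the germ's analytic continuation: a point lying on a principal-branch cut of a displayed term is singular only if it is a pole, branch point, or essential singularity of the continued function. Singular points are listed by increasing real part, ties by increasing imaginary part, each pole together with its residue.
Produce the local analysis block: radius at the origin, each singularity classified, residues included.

Denominator factor (μ + 2): pole of order 1 at -2, modulus 2.
The radius of convergence is the smallest modulus among the singular points: 2.
At the order-1 pole -2 set g(μ) = (μ - (-2))*f(μ) = -33*μ**2/10 + 30*μ/23 + 1/4.
Simple pole: residue = g(a) at a = -2, which is -7157/460.

Radius of convergence at 0: 2.
At -2: a pole of order 1; residue -7157/460.


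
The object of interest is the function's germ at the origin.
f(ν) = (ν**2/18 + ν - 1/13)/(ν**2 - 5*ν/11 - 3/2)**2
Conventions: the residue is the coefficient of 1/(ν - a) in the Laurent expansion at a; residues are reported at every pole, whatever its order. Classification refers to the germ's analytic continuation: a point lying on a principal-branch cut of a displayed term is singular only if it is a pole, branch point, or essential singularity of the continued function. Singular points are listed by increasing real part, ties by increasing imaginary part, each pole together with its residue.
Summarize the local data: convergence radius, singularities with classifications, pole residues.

Denominator factor (ν**2 - 5*ν/11 - 3/2)^2: discriminant 751/121, real irrational roots 5/22 + (1/22)*sqrt(751) and 5/22 - (1/22)*sqrt(751); poles of order 2, moduli 5/22 + (1/22)*sqrt(751) and -5/22 + (1/22)*sqrt(751).
The radius of convergence is the smallest modulus among the singular points: -5/22 + (1/22)*sqrt(751).
The factor ν**2 - 5*ν/11 - 3/2 splits as (ν - a)(ν - a') with a = 5/22 - (1/22)*sqrt(751), a' = 5/22 + (1/22)*sqrt(751). At the order-2 pole a set g(ν) = (ν - a)^2*f(ν) = [ν**2/18 + ν - 1/13] / (ν - a')^2.
Order-2 pole: residue = g'(a); g'(5/22 - (1/22)*sqrt(751)) = (13915/43992078)*sqrt(751), so the residue is (13915/43992078)*sqrt(751).
The factor ν**2 - 5*ν/11 - 3/2 splits as (ν - a)(ν - a') with a = 5/22 + (1/22)*sqrt(751), a' = 5/22 - (1/22)*sqrt(751). At the order-2 pole a set g(ν) = (ν - a)^2*f(ν) = [ν**2/18 + ν - 1/13] / (ν - a')^2.
Order-2 pole: residue = g'(a); g'(5/22 + (1/22)*sqrt(751)) = -(13915/43992078)*sqrt(751), so the residue is -(13915/43992078)*sqrt(751).
List the singular points by increasing real part (a conjugate pair: the negative imaginary part first).

Radius of convergence at 0: -5/22 + (1/22)*sqrt(751).
At 5/22 - (1/22)*sqrt(751): a pole of order 2; residue (13915/43992078)*sqrt(751).
At 5/22 + (1/22)*sqrt(751): a pole of order 2; residue -(13915/43992078)*sqrt(751).


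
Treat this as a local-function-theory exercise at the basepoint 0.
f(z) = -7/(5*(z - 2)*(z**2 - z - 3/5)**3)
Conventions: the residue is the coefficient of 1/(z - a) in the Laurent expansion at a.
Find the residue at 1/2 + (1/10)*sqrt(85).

The factor z**2 - z - 3/5 splits as (z - a)(z - a') with a = 1/2 + (1/10)*sqrt(85), a' = 1/2 - (1/10)*sqrt(85). At the order-3 pole a set g(z) = (z - a)^3*f(z) = [-7/(5*(z - 2))] / (z - a')^3.
Order-3 pole: residue = g''(a)/2; g''(1/2 + (1/10)*sqrt(85)) = 25/49 + (25875/240737)*sqrt(85), so the residue is 25/98 + (25875/481474)*sqrt(85).

The residue is 25/98 + (25875/481474)*sqrt(85).


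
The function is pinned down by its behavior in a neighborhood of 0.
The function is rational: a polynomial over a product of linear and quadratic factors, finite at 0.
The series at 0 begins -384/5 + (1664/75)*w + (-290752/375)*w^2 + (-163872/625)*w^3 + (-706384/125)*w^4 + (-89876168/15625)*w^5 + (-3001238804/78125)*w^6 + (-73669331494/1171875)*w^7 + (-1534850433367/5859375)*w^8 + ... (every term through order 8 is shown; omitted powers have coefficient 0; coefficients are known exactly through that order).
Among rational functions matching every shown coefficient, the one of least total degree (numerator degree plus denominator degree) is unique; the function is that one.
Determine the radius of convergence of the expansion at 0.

The radius of convergence is 2/5.

No rational of total degree below 7 reproduces all 9 coefficients; solving the [2/5] Pade equations on them gives f(w) = (-w**2/4 + 22*w/15 - 3)/((w - 2/5)**2*(w + 5/8)**3), whose expansion matches every shown term.
Denominator factor (w + 5/8)^3: pole of order 3 at -5/8, modulus 5/8.
Denominator factor (w - 2/5)^2: pole of order 2 at 2/5, modulus 2/5.
The radius of convergence is the smallest modulus among the singular points: 2/5.


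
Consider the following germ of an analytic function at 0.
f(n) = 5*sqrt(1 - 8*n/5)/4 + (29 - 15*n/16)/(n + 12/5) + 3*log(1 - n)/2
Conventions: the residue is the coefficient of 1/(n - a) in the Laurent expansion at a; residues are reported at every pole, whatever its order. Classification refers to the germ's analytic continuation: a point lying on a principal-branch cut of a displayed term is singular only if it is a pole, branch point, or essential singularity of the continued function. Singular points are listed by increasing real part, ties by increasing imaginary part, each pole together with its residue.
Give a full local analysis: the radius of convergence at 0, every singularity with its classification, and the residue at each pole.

Denominator factor (n + 12/5): pole of order 1 at -12/5, modulus 12/5.
Branch term (3/2)*log(1 - n/(1)): its argument vanishes at n = 1, a logarithmic branch point, modulus 1.
Branch term (5/4)*sqrt(1 - n/(5/8)): its argument vanishes at n = 5/8, a square-root branch point, modulus 5/8.
The radius of convergence is the smallest modulus among the singular points: 5/8.
The branch terms are analytic at -12/5 and contribute nothing to the residue; only the rational part matters.
At the order-1 pole -12/5 set g(n) = (n - (-12/5))*(rational part) = 29 - 15*n/16.
Simple pole: residue = g(a) at a = -12/5, which is 125/4.
List the singular points by increasing real part (a conjugate pair: the negative imaginary part first).

Radius of convergence at 0: 5/8.
At -12/5: a pole of order 1; residue 125/4.
At 5/8: an algebraic (square-root) branch point.
At 1: a logarithmic branch point.


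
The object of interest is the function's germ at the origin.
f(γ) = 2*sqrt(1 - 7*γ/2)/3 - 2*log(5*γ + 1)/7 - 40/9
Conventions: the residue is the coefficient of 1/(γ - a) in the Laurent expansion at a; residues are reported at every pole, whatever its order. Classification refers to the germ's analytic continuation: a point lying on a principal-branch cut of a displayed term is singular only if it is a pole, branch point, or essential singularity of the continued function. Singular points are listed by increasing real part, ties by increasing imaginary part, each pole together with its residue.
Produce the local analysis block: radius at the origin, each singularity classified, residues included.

Radius of convergence at 0: 1/5.
At -1/5: a logarithmic branch point.
At 2/7: an algebraic (square-root) branch point.

Branch term (-2/7)*log(1 - γ/(-1/5)): its argument vanishes at γ = -1/5, a logarithmic branch point, modulus 1/5.
Branch term (2/3)*sqrt(1 - γ/(2/7)): its argument vanishes at γ = 2/7, a square-root branch point, modulus 2/7.
The radius of convergence is the smallest modulus among the singular points: 1/5.
List the singular points by increasing real part (a conjugate pair: the negative imaginary part first).


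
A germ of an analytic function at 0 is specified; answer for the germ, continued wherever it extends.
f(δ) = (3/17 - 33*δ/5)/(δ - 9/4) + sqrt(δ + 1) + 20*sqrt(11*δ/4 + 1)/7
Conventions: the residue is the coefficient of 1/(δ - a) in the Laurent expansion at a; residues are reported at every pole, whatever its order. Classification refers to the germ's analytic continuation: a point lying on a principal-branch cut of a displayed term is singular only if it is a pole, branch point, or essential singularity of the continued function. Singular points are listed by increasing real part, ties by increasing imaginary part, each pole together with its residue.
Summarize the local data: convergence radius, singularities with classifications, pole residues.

Radius of convergence at 0: 4/11.
At -1: an algebraic (square-root) branch point.
At -4/11: an algebraic (square-root) branch point.
At 9/4: a pole of order 1; residue -4989/340.

Denominator factor (δ - 9/4): pole of order 1 at 9/4, modulus 9/4.
Branch term (1)*sqrt(1 - δ/(-1)): its argument vanishes at δ = -1, a square-root branch point, modulus 1.
Branch term (20/7)*sqrt(1 - δ/(-4/11)): its argument vanishes at δ = -4/11, a square-root branch point, modulus 4/11.
The radius of convergence is the smallest modulus among the singular points: 4/11.
The branch terms are analytic at 9/4 and contribute nothing to the residue; only the rational part matters.
At the order-1 pole 9/4 set g(δ) = (δ - (9/4))*(rational part) = 3/17 - 33*δ/5.
Simple pole: residue = g(a) at a = 9/4, which is -4989/340.
List the singular points by increasing real part (a conjugate pair: the negative imaginary part first).


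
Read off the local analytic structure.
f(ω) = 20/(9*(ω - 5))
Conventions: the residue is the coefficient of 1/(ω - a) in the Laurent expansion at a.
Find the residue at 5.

At the order-1 pole 5 set g(ω) = (ω - (5))*f(ω) = 20/9.
Simple pole: residue = g(a) at a = 5, which is 20/9.

The residue is 20/9.


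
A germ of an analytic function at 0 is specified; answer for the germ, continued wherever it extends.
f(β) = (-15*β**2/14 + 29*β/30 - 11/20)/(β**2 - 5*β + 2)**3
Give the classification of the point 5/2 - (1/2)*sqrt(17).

The point is a pole of order 3.

The denominator factor β**2 - 5*β + 2 vanishes at 5/2 - (1/2)*sqrt(17) and appears to the power 3; the numerator there equals -563/60 + (461/210)*sqrt(17), nonzero, and no other factor vanishes.
Hence a pole whose order is the multiplicity, 3.


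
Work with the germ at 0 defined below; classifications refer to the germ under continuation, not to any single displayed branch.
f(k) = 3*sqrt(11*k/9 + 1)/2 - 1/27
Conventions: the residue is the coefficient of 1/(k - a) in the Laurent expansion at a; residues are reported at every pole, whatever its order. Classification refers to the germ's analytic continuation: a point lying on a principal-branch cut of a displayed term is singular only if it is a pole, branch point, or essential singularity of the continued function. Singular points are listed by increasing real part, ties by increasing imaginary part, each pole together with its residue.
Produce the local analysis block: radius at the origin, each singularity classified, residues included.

Branch term (3/2)*sqrt(1 - k/(-9/11)): its argument vanishes at k = -9/11, a square-root branch point, modulus 9/11.
The radius of convergence is the smallest modulus among the singular points: 9/11.

Radius of convergence at 0: 9/11.
At -9/11: an algebraic (square-root) branch point.


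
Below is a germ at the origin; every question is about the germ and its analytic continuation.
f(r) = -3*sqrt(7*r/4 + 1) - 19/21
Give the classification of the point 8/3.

The point is a regular point.

There is no denominator, hence no pole anywhere.
Branch term sqrt(1 - r/(-4/7)): argument at 8/3 is 17/3, nonzero, so 8/3 is not its branch point (a point on a principal cut is still regular for the continued germ).
So the germ continues analytically to 8/3.


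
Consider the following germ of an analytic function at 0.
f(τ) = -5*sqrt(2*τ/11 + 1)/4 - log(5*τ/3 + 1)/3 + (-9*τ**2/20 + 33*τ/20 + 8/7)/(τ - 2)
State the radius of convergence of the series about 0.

Denominator factor (τ - 2): pole of order 1 at 2, modulus 2.
Branch term (-5/4)*sqrt(1 - τ/(-11/2)): its argument vanishes at τ = -11/2, a square-root branch point, modulus 11/2.
Branch term (-1/3)*log(1 - τ/(-3/5)): its argument vanishes at τ = -3/5, a logarithmic branch point, modulus 3/5.
The radius of convergence is the smallest modulus among the singular points: 3/5.

The radius of convergence is 3/5.


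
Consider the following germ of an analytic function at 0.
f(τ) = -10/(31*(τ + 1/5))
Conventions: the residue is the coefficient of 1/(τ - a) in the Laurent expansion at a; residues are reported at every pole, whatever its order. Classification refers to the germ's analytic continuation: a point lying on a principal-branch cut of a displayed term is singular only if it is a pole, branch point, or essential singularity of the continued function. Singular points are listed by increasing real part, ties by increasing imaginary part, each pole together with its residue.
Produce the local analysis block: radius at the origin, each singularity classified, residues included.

Radius of convergence at 0: 1/5.
At -1/5: a pole of order 1; residue -10/31.

Denominator factor (τ + 1/5): pole of order 1 at -1/5, modulus 1/5.
The radius of convergence is the smallest modulus among the singular points: 1/5.
At the order-1 pole -1/5 set g(τ) = (τ - (-1/5))*f(τ) = -10/31.
Simple pole: residue = g(a) at a = -1/5, which is -10/31.


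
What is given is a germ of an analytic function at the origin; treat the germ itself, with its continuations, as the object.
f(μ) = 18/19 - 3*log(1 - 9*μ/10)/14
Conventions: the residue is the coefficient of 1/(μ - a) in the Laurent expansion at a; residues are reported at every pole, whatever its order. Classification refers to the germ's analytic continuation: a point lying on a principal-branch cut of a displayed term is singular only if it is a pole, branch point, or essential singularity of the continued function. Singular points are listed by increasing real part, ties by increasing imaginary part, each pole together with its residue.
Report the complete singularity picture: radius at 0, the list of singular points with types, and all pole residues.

Radius of convergence at 0: 10/9.
At 10/9: a logarithmic branch point.

Branch term (-3/14)*log(1 - μ/(10/9)): its argument vanishes at μ = 10/9, a logarithmic branch point, modulus 10/9.
The radius of convergence is the smallest modulus among the singular points: 10/9.
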